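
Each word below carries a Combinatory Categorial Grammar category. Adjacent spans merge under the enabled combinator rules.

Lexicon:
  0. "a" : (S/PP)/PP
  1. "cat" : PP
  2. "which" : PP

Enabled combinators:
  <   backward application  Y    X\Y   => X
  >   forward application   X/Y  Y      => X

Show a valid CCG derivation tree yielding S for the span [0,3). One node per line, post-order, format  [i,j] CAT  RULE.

[0,3] S   >
  [0,2] S/PP   >
    [0,1] "a" : (S/PP)/PP
    [1,2] "cat" : PP
  [2,3] "which" : PP

[0,1] (S/PP)/PP  lex  "a"
[1,2] PP  lex  "cat"
[0,2] S/PP  >  k=1
[2,3] PP  lex  "which"
[0,3] S  >  k=2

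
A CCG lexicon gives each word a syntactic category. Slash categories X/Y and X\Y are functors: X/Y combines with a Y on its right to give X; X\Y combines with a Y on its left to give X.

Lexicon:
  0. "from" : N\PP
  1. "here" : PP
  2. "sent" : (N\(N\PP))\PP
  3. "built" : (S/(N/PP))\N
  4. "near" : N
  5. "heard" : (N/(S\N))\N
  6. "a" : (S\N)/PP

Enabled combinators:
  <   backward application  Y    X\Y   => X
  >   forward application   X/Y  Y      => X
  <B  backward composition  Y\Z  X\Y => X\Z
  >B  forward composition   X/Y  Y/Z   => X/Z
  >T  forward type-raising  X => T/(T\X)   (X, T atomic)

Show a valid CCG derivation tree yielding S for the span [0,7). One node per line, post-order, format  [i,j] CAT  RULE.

[0,1] N\PP  lex  "from"
[1,2] PP  lex  "here"
[2,3] (N\(N\PP))\PP  lex  "sent"
[1,3] N\(N\PP)  <  k=2
[0,3] N  <  k=1
[3,4] (S/(N/PP))\N  lex  "built"
[0,4] S/(N/PP)  <  k=3
[4,5] N  lex  "near"
[5,6] (N/(S\N))\N  lex  "heard"
[4,6] N/(S\N)  <  k=5
[6,7] (S\N)/PP  lex  "a"
[4,7] N/PP  >B  k=6
[0,7] S  >  k=4

[0,7] S   >
  [0,4] S/(N/PP)   <
    [0,3] N   <
      [0,1] "from" : N\PP
      [1,3] N\(N\PP)   <
        [1,2] "here" : PP
        [2,3] "sent" : (N\(N\PP))\PP
    [3,4] "built" : (S/(N/PP))\N
  [4,7] N/PP   >B
    [4,6] N/(S\N)   <
      [4,5] "near" : N
      [5,6] "heard" : (N/(S\N))\N
    [6,7] "a" : (S\N)/PP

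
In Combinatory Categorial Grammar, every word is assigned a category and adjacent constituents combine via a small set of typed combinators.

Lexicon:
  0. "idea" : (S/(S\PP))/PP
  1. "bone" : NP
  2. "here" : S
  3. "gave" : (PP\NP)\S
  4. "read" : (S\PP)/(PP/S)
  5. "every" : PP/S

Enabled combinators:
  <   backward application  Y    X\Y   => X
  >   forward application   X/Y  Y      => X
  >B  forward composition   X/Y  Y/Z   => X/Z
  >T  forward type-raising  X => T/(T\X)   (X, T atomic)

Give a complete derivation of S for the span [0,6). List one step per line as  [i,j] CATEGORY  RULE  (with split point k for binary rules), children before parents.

[0,1] (S/(S\PP))/PP  lex  "idea"
[1,2] NP  lex  "bone"
[1,2] PP/(PP\NP)  >T
[2,3] S  lex  "here"
[3,4] (PP\NP)\S  lex  "gave"
[2,4] PP\NP  <  k=3
[1,4] PP  >  k=2
[0,4] S/(S\PP)  >  k=1
[4,5] (S\PP)/(PP/S)  lex  "read"
[5,6] PP/S  lex  "every"
[4,6] S\PP  >  k=5
[0,6] S  >  k=4

[0,6] S   >
  [0,4] S/(S\PP)   >
    [0,1] "idea" : (S/(S\PP))/PP
    [1,4] PP   >
      [1,2] PP/(PP\NP)   >T
        [1,2] "bone" : NP
      [2,4] PP\NP   <
        [2,3] "here" : S
        [3,4] "gave" : (PP\NP)\S
  [4,6] S\PP   >
    [4,5] "read" : (S\PP)/(PP/S)
    [5,6] "every" : PP/S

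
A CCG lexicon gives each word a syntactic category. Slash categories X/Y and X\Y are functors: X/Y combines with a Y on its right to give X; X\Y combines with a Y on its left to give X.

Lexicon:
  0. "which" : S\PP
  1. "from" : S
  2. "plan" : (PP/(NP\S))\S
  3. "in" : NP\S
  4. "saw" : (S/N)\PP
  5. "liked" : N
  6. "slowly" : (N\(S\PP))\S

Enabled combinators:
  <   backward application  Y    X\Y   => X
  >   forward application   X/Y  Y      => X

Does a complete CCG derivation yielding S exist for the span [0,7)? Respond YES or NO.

NO

S\PP S (PP/(NP\S))\S NP\S (S/N)\PP N (N\(S\PP))\S
CKY chart[0,7] = {N}; S ∉ chart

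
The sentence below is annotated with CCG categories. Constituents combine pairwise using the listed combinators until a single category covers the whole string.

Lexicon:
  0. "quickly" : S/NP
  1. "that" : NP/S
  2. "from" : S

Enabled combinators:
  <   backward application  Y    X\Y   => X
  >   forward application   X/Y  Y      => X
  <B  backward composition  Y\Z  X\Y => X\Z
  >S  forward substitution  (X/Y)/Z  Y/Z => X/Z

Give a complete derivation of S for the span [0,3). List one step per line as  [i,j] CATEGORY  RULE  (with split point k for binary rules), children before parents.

[0,1] S/NP  lex  "quickly"
[1,2] NP/S  lex  "that"
[2,3] S  lex  "from"
[1,3] NP  >  k=2
[0,3] S  >  k=1

[0,3] S   >
  [0,1] "quickly" : S/NP
  [1,3] NP   >
    [1,2] "that" : NP/S
    [2,3] "from" : S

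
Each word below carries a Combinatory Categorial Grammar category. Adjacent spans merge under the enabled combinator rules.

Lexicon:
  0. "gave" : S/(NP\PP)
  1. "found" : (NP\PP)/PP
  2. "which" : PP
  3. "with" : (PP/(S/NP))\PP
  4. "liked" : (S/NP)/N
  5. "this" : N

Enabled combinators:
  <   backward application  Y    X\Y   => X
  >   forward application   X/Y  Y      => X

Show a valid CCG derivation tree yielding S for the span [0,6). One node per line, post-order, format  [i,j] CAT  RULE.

[0,6] S   >
  [0,1] "gave" : S/(NP\PP)
  [1,6] NP\PP   >
    [1,2] "found" : (NP\PP)/PP
    [2,6] PP   >
      [2,4] PP/(S/NP)   <
        [2,3] "which" : PP
        [3,4] "with" : (PP/(S/NP))\PP
      [4,6] S/NP   >
        [4,5] "liked" : (S/NP)/N
        [5,6] "this" : N

[0,1] S/(NP\PP)  lex  "gave"
[1,2] (NP\PP)/PP  lex  "found"
[2,3] PP  lex  "which"
[3,4] (PP/(S/NP))\PP  lex  "with"
[2,4] PP/(S/NP)  <  k=3
[4,5] (S/NP)/N  lex  "liked"
[5,6] N  lex  "this"
[4,6] S/NP  >  k=5
[2,6] PP  >  k=4
[1,6] NP\PP  >  k=2
[0,6] S  >  k=1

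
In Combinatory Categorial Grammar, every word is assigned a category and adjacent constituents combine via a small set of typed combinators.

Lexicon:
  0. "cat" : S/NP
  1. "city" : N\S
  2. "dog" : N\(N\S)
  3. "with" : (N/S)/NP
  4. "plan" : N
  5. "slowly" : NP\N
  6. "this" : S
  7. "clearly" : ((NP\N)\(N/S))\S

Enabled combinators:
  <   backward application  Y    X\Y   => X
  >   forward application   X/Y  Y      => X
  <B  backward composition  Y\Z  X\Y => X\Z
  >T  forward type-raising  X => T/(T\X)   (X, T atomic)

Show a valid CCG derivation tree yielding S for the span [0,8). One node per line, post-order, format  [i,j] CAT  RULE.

[0,1] S/NP  lex  "cat"
[1,2] N\S  lex  "city"
[2,3] N\(N\S)  lex  "dog"
[1,3] N  <  k=2
[3,4] (N/S)/NP  lex  "with"
[4,5] N  lex  "plan"
[4,5] NP/(NP\N)  >T
[5,6] NP\N  lex  "slowly"
[4,6] NP  >  k=5
[3,6] N/S  >  k=4
[6,7] S  lex  "this"
[7,8] ((NP\N)\(N/S))\S  lex  "clearly"
[6,8] (NP\N)\(N/S)  <  k=7
[3,8] NP\N  <  k=6
[1,8] NP  <  k=3
[0,8] S  >  k=1

[0,8] S   >
  [0,1] "cat" : S/NP
  [1,8] NP   <
    [1,3] N   <
      [1,2] "city" : N\S
      [2,3] "dog" : N\(N\S)
    [3,8] NP\N   <
      [3,6] N/S   >
        [3,4] "with" : (N/S)/NP
        [4,6] NP   >
          [4,5] NP/(NP\N)   >T
            [4,5] "plan" : N
          [5,6] "slowly" : NP\N
      [6,8] (NP\N)\(N/S)   <
        [6,7] "this" : S
        [7,8] "clearly" : ((NP\N)\(N/S))\S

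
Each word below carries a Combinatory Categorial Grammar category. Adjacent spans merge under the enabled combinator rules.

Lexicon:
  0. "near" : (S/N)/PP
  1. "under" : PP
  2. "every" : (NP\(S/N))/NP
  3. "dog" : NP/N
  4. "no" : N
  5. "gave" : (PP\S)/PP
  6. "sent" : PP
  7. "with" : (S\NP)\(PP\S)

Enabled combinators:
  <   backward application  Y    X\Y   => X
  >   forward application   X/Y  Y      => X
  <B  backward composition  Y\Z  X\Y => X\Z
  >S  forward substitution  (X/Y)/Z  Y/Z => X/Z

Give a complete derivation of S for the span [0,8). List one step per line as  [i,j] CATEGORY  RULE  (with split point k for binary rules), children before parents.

[0,8] S   <
  [0,5] NP   <
    [0,2] S/N   >
      [0,1] "near" : (S/N)/PP
      [1,2] "under" : PP
    [2,5] NP\(S/N)   >
      [2,3] "every" : (NP\(S/N))/NP
      [3,5] NP   >
        [3,4] "dog" : NP/N
        [4,5] "no" : N
  [5,8] S\NP   <
    [5,7] PP\S   >
      [5,6] "gave" : (PP\S)/PP
      [6,7] "sent" : PP
    [7,8] "with" : (S\NP)\(PP\S)

[0,1] (S/N)/PP  lex  "near"
[1,2] PP  lex  "under"
[0,2] S/N  >  k=1
[2,3] (NP\(S/N))/NP  lex  "every"
[3,4] NP/N  lex  "dog"
[4,5] N  lex  "no"
[3,5] NP  >  k=4
[2,5] NP\(S/N)  >  k=3
[0,5] NP  <  k=2
[5,6] (PP\S)/PP  lex  "gave"
[6,7] PP  lex  "sent"
[5,7] PP\S  >  k=6
[7,8] (S\NP)\(PP\S)  lex  "with"
[5,8] S\NP  <  k=7
[0,8] S  <  k=5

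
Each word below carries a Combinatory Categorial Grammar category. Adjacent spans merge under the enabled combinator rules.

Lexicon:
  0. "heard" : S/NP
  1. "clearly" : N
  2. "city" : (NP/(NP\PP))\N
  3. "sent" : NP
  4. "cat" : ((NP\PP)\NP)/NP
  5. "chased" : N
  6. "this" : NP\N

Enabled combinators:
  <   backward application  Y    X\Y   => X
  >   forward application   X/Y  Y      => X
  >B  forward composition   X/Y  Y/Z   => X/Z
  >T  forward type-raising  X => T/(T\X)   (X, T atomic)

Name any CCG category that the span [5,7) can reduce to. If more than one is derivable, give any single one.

[0,7] S   >
  [0,1] "heard" : S/NP
  [1,7] NP   >
    [1,3] NP/(NP\PP)   <
      [1,2] "clearly" : N
      [2,3] "city" : (NP/(NP\PP))\N
    [3,7] NP\PP   <
      [3,4] "sent" : NP
      [4,7] (NP\PP)\NP   >
        [4,5] "cat" : ((NP\PP)\NP)/NP
        [5,7] NP   >
          [5,6] NP/(NP\N)   >T
            [5,6] "chased" : N
          [6,7] "this" : NP\N

NP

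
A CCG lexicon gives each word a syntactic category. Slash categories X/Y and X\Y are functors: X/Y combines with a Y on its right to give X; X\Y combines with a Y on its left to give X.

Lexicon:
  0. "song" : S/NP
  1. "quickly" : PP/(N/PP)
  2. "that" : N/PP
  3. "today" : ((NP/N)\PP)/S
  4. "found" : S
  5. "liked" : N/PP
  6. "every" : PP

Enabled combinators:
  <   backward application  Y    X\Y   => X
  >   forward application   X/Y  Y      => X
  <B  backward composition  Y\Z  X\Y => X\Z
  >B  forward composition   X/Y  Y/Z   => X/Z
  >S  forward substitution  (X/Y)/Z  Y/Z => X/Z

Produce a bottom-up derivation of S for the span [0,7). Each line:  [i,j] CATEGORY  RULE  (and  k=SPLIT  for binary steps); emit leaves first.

[0,1] S/NP  lex  "song"
[1,2] PP/(N/PP)  lex  "quickly"
[2,3] N/PP  lex  "that"
[1,3] PP  >  k=2
[3,4] ((NP/N)\PP)/S  lex  "today"
[4,5] S  lex  "found"
[3,5] (NP/N)\PP  >  k=4
[1,5] NP/N  <  k=3
[0,5] S/N  >B  k=1
[5,6] N/PP  lex  "liked"
[6,7] PP  lex  "every"
[5,7] N  >  k=6
[0,7] S  >  k=5

[0,7] S   >
  [0,5] S/N   >B
    [0,1] "song" : S/NP
    [1,5] NP/N   <
      [1,3] PP   >
        [1,2] "quickly" : PP/(N/PP)
        [2,3] "that" : N/PP
      [3,5] (NP/N)\PP   >
        [3,4] "today" : ((NP/N)\PP)/S
        [4,5] "found" : S
  [5,7] N   >
    [5,6] "liked" : N/PP
    [6,7] "every" : PP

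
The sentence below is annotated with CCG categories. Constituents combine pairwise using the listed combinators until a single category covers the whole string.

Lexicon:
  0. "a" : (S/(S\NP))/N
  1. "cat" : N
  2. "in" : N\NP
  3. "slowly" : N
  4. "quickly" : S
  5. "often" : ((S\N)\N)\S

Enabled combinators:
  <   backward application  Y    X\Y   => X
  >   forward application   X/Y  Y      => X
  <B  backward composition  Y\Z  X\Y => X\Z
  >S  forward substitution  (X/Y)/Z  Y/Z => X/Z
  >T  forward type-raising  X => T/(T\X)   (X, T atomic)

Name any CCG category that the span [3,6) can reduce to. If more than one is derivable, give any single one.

[0,6] S   >
  [0,2] S/(S\NP)   >
    [0,1] "a" : (S/(S\NP))/N
    [1,2] "cat" : N
  [2,6] S\NP   <B
    [2,3] "in" : N\NP
    [3,6] S\N   <
      [3,4] "slowly" : N
      [4,6] (S\N)\N   <
        [4,5] "quickly" : S
        [5,6] "often" : ((S\N)\N)\S

S\N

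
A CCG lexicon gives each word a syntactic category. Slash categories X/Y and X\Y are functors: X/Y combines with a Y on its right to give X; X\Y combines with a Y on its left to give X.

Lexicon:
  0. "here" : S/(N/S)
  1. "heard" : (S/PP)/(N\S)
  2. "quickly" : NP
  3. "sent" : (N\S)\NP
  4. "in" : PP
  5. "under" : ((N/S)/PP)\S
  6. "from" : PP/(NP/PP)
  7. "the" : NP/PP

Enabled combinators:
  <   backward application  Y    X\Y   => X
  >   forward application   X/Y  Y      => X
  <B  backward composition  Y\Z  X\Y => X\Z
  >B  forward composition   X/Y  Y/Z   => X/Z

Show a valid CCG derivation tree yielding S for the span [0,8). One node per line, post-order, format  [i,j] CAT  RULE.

[0,1] S/(N/S)  lex  "here"
[1,2] (S/PP)/(N\S)  lex  "heard"
[2,3] NP  lex  "quickly"
[3,4] (N\S)\NP  lex  "sent"
[2,4] N\S  <  k=3
[1,4] S/PP  >  k=2
[4,5] PP  lex  "in"
[1,5] S  >  k=4
[5,6] ((N/S)/PP)\S  lex  "under"
[1,6] (N/S)/PP  <  k=5
[0,6] S/PP  >B  k=1
[6,7] PP/(NP/PP)  lex  "from"
[7,8] NP/PP  lex  "the"
[6,8] PP  >  k=7
[0,8] S  >  k=6

[0,8] S   >
  [0,6] S/PP   >B
    [0,1] "here" : S/(N/S)
    [1,6] (N/S)/PP   <
      [1,5] S   >
        [1,4] S/PP   >
          [1,2] "heard" : (S/PP)/(N\S)
          [2,4] N\S   <
            [2,3] "quickly" : NP
            [3,4] "sent" : (N\S)\NP
        [4,5] "in" : PP
      [5,6] "under" : ((N/S)/PP)\S
  [6,8] PP   >
    [6,7] "from" : PP/(NP/PP)
    [7,8] "the" : NP/PP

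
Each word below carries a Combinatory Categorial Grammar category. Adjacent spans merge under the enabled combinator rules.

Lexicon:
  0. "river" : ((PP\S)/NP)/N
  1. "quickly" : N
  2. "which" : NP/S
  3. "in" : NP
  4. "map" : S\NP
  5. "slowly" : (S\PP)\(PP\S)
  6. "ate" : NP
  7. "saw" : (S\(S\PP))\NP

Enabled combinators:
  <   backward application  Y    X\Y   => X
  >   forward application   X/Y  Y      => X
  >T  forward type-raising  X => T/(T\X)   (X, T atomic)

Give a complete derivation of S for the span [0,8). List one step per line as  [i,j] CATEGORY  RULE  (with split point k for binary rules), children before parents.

[0,8] S   <
  [0,6] S\PP   <
    [0,5] PP\S   >
      [0,2] (PP\S)/NP   >
        [0,1] "river" : ((PP\S)/NP)/N
        [1,2] "quickly" : N
      [2,5] NP   >
        [2,3] "which" : NP/S
        [3,5] S   >
          [3,4] S/(S\NP)   >T
            [3,4] "in" : NP
          [4,5] "map" : S\NP
    [5,6] "slowly" : (S\PP)\(PP\S)
  [6,8] S\(S\PP)   <
    [6,7] "ate" : NP
    [7,8] "saw" : (S\(S\PP))\NP

[0,1] ((PP\S)/NP)/N  lex  "river"
[1,2] N  lex  "quickly"
[0,2] (PP\S)/NP  >  k=1
[2,3] NP/S  lex  "which"
[3,4] NP  lex  "in"
[3,4] S/(S\NP)  >T
[4,5] S\NP  lex  "map"
[3,5] S  >  k=4
[2,5] NP  >  k=3
[0,5] PP\S  >  k=2
[5,6] (S\PP)\(PP\S)  lex  "slowly"
[0,6] S\PP  <  k=5
[6,7] NP  lex  "ate"
[7,8] (S\(S\PP))\NP  lex  "saw"
[6,8] S\(S\PP)  <  k=7
[0,8] S  <  k=6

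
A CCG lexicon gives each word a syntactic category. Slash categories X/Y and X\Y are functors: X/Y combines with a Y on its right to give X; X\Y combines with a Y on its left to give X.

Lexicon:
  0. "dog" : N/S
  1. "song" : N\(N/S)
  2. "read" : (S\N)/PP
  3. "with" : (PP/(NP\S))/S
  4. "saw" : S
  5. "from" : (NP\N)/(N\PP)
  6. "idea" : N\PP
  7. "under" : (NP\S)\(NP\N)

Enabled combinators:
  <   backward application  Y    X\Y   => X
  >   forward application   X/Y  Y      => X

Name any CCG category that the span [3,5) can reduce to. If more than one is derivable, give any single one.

[0,8] S   <
  [0,2] N   <
    [0,1] "dog" : N/S
    [1,2] "song" : N\(N/S)
  [2,8] S\N   >
    [2,3] "read" : (S\N)/PP
    [3,8] PP   >
      [3,5] PP/(NP\S)   >
        [3,4] "with" : (PP/(NP\S))/S
        [4,5] "saw" : S
      [5,8] NP\S   <
        [5,7] NP\N   >
          [5,6] "from" : (NP\N)/(N\PP)
          [6,7] "idea" : N\PP
        [7,8] "under" : (NP\S)\(NP\N)

PP/(NP\S)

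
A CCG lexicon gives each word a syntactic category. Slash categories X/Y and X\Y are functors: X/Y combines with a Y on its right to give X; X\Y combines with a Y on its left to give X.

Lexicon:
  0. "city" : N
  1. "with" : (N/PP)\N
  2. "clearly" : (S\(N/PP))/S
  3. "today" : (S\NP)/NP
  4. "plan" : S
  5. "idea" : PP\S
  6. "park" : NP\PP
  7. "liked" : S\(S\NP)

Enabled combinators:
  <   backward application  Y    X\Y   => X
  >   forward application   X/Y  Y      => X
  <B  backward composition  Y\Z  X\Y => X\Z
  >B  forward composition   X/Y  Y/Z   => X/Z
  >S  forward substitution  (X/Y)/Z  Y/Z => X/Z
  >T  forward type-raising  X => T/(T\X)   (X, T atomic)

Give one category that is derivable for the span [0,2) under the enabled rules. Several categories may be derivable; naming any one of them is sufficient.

N/PP

[0,8] S   <
  [0,2] N/PP   <
    [0,1] "city" : N
    [1,2] "with" : (N/PP)\N
  [2,8] S\(N/PP)   >
    [2,3] "clearly" : (S\(N/PP))/S
    [3,8] S   <
      [3,7] S\NP   >
        [3,4] "today" : (S\NP)/NP
        [4,7] NP   >
          [4,5] NP/(NP\S)   >T
            [4,5] "plan" : S
          [5,7] NP\S   <B
            [5,6] "idea" : PP\S
            [6,7] "park" : NP\PP
      [7,8] "liked" : S\(S\NP)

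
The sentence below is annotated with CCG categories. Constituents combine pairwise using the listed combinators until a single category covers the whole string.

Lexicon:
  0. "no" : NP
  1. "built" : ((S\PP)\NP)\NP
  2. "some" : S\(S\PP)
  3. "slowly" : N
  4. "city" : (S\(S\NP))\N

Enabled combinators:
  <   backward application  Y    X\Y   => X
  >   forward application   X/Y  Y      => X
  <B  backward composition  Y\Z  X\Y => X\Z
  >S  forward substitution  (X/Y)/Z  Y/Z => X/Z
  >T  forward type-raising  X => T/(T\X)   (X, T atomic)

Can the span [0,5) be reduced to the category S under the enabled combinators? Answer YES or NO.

[0,5] S   <
  [0,3] S\NP   <B
    [0,2] (S\PP)\NP   <
      [0,1] "no" : NP
      [1,2] "built" : ((S\PP)\NP)\NP
    [2,3] "some" : S\(S\PP)
  [3,5] S\(S\NP)   <
    [3,4] "slowly" : N
    [4,5] "city" : (S\(S\NP))\N

YES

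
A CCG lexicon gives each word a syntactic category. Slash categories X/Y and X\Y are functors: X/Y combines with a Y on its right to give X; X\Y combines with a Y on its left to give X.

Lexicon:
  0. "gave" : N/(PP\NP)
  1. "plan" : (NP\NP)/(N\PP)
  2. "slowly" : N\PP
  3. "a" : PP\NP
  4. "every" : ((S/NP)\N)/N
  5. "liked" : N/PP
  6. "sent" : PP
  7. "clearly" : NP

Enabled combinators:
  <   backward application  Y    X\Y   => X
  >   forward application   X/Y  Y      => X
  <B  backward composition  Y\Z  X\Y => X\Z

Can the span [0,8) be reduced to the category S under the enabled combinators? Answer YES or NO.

YES

[0,8] S   >
  [0,7] S/NP   <
    [0,4] N   >
      [0,1] "gave" : N/(PP\NP)
      [1,4] PP\NP   <B
        [1,3] NP\NP   >
          [1,2] "plan" : (NP\NP)/(N\PP)
          [2,3] "slowly" : N\PP
        [3,4] "a" : PP\NP
    [4,7] (S/NP)\N   >
      [4,5] "every" : ((S/NP)\N)/N
      [5,7] N   >
        [5,6] "liked" : N/PP
        [6,7] "sent" : PP
  [7,8] "clearly" : NP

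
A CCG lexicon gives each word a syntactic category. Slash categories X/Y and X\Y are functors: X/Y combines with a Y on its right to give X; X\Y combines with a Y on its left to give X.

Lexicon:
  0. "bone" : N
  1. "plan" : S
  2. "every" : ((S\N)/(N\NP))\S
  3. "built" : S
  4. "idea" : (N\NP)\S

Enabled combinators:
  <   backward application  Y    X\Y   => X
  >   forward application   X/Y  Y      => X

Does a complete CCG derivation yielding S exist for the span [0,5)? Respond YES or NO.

YES

[0,5] S   <
  [0,1] "bone" : N
  [1,5] S\N   >
    [1,3] (S\N)/(N\NP)   <
      [1,2] "plan" : S
      [2,3] "every" : ((S\N)/(N\NP))\S
    [3,5] N\NP   <
      [3,4] "built" : S
      [4,5] "idea" : (N\NP)\S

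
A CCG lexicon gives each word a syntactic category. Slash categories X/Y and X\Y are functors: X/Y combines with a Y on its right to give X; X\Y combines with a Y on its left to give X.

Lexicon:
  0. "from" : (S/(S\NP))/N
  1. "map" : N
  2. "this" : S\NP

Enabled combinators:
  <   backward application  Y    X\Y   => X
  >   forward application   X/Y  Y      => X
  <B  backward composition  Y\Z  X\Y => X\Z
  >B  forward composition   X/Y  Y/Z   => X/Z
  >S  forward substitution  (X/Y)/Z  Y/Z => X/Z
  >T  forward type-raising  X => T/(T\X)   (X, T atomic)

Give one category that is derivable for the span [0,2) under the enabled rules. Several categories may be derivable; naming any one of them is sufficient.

[0,3] S   >
  [0,2] S/(S\NP)   >
    [0,1] "from" : (S/(S\NP))/N
    [1,2] "map" : N
  [2,3] "this" : S\NP

S/(S\NP)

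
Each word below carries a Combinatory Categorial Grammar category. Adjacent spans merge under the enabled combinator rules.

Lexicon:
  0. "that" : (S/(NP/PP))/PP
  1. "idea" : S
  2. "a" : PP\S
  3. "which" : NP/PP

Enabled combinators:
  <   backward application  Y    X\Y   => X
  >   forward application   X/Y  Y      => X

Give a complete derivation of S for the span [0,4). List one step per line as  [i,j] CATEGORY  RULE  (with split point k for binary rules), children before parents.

[0,4] S   >
  [0,3] S/(NP/PP)   >
    [0,1] "that" : (S/(NP/PP))/PP
    [1,3] PP   <
      [1,2] "idea" : S
      [2,3] "a" : PP\S
  [3,4] "which" : NP/PP

[0,1] (S/(NP/PP))/PP  lex  "that"
[1,2] S  lex  "idea"
[2,3] PP\S  lex  "a"
[1,3] PP  <  k=2
[0,3] S/(NP/PP)  >  k=1
[3,4] NP/PP  lex  "which"
[0,4] S  >  k=3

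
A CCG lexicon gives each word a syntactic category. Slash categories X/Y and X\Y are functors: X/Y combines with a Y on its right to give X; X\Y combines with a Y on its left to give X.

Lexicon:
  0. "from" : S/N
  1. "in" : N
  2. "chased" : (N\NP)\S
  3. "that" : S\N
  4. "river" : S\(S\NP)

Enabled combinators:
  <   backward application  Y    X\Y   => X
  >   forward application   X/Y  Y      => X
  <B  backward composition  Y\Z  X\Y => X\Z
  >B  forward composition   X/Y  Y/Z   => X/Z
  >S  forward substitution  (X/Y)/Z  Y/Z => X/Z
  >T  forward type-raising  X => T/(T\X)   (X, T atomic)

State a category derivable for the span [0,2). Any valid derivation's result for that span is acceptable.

[0,5] S   <
  [0,4] S\NP   <B
    [0,3] N\NP   <
      [0,2] S   >
        [0,1] "from" : S/N
        [1,2] "in" : N
      [2,3] "chased" : (N\NP)\S
    [3,4] "that" : S\N
  [4,5] "river" : S\(S\NP)

S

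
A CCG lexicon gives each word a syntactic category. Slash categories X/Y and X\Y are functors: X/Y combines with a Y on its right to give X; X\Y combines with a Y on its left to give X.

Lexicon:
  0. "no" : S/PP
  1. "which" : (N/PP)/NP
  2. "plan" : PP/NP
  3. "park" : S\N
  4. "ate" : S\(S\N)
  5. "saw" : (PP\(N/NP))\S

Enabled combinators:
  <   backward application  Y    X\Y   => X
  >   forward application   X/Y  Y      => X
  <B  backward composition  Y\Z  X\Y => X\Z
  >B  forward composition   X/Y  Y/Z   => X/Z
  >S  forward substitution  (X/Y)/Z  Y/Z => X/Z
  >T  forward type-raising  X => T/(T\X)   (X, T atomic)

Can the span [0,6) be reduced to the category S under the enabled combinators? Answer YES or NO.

YES

[0,6] S   >
  [0,1] "no" : S/PP
  [1,6] PP   <
    [1,3] N/NP   >S
      [1,2] "which" : (N/PP)/NP
      [2,3] "plan" : PP/NP
    [3,6] PP\(N/NP)   <
      [3,5] S   <
        [3,4] "park" : S\N
        [4,5] "ate" : S\(S\N)
      [5,6] "saw" : (PP\(N/NP))\S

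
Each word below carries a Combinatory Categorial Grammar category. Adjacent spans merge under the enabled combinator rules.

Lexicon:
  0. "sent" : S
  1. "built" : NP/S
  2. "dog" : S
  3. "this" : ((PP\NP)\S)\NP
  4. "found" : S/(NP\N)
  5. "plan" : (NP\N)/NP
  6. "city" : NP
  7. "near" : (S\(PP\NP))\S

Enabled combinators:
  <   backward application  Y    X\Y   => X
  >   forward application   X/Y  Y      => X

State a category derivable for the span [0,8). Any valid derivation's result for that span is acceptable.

[0,8] S   <
  [0,4] PP\NP   <
    [0,1] "sent" : S
    [1,4] (PP\NP)\S   <
      [1,3] NP   >
        [1,2] "built" : NP/S
        [2,3] "dog" : S
      [3,4] "this" : ((PP\NP)\S)\NP
  [4,8] S\(PP\NP)   <
    [4,7] S   >
      [4,5] "found" : S/(NP\N)
      [5,7] NP\N   >
        [5,6] "plan" : (NP\N)/NP
        [6,7] "city" : NP
    [7,8] "near" : (S\(PP\NP))\S

S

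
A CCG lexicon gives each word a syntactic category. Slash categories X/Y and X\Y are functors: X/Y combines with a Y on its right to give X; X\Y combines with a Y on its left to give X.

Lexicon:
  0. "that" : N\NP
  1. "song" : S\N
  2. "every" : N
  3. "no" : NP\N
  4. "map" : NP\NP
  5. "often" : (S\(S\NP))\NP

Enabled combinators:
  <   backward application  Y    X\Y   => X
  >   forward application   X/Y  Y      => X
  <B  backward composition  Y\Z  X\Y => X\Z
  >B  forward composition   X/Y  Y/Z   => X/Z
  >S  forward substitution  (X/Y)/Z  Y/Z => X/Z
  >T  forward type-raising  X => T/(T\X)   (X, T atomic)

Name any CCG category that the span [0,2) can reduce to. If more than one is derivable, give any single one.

S\NP

[0,6] S   <
  [0,2] S\NP   <B
    [0,1] "that" : N\NP
    [1,2] "song" : S\N
  [2,6] S\(S\NP)   <
    [2,5] NP   <
      [2,3] "every" : N
      [3,5] NP\N   <B
        [3,4] "no" : NP\N
        [4,5] "map" : NP\NP
    [5,6] "often" : (S\(S\NP))\NP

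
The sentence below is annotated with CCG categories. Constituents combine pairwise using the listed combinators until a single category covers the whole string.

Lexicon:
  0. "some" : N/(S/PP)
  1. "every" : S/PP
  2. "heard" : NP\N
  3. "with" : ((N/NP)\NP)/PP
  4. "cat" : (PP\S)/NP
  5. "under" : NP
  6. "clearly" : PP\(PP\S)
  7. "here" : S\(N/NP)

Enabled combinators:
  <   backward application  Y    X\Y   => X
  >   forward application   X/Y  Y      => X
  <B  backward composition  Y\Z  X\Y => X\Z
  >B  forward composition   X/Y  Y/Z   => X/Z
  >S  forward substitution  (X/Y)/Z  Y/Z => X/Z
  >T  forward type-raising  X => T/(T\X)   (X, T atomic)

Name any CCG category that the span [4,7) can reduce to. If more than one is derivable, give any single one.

[0,8] S   <
  [0,2] N   >
    [0,1] "some" : N/(S/PP)
    [1,2] "every" : S/PP
  [2,8] S\N   <B
    [2,3] "heard" : NP\N
    [3,8] S\NP   <B
      [3,7] (N/NP)\NP   >
        [3,4] "with" : ((N/NP)\NP)/PP
        [4,7] PP   <
          [4,6] PP\S   >
            [4,5] "cat" : (PP\S)/NP
            [5,6] "under" : NP
          [6,7] "clearly" : PP\(PP\S)
      [7,8] "here" : S\(N/NP)

PP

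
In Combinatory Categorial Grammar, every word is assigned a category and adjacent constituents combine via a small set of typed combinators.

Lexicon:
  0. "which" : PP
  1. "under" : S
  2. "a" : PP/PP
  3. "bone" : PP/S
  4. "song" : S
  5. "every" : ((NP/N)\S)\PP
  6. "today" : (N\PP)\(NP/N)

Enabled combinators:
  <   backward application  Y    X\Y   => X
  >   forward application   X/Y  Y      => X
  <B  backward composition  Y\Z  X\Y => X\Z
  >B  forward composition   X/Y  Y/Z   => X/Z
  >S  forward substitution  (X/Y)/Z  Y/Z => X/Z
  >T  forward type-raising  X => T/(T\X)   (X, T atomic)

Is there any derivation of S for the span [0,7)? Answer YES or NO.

PP S PP/PP PP/S S ((NP/N)\S)\PP (N\PP)\(NP/N)
CKY chart[0,7] = {N, N/(N\N), NP/(NP\N), PP/(PP\N), S/(S\N)}; S ∉ chart

NO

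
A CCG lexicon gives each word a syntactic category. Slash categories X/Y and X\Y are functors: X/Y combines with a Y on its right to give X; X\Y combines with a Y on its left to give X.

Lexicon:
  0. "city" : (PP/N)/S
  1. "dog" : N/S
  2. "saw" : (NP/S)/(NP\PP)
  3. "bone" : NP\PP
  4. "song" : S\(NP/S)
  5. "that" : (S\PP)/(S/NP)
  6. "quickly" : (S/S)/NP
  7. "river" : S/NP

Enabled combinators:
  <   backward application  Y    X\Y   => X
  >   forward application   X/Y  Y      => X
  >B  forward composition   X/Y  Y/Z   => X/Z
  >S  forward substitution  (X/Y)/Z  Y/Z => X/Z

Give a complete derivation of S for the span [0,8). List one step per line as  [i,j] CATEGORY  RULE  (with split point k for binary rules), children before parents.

[0,1] (PP/N)/S  lex  "city"
[1,2] N/S  lex  "dog"
[0,2] PP/S  >S  k=1
[2,3] (NP/S)/(NP\PP)  lex  "saw"
[3,4] NP\PP  lex  "bone"
[2,4] NP/S  >  k=3
[4,5] S\(NP/S)  lex  "song"
[2,5] S  <  k=4
[0,5] PP  >  k=2
[5,6] (S\PP)/(S/NP)  lex  "that"
[6,7] (S/S)/NP  lex  "quickly"
[7,8] S/NP  lex  "river"
[6,8] S/NP  >S  k=7
[5,8] S\PP  >  k=6
[0,8] S  <  k=5

[0,8] S   <
  [0,5] PP   >
    [0,2] PP/S   >S
      [0,1] "city" : (PP/N)/S
      [1,2] "dog" : N/S
    [2,5] S   <
      [2,4] NP/S   >
        [2,3] "saw" : (NP/S)/(NP\PP)
        [3,4] "bone" : NP\PP
      [4,5] "song" : S\(NP/S)
  [5,8] S\PP   >
    [5,6] "that" : (S\PP)/(S/NP)
    [6,8] S/NP   >S
      [6,7] "quickly" : (S/S)/NP
      [7,8] "river" : S/NP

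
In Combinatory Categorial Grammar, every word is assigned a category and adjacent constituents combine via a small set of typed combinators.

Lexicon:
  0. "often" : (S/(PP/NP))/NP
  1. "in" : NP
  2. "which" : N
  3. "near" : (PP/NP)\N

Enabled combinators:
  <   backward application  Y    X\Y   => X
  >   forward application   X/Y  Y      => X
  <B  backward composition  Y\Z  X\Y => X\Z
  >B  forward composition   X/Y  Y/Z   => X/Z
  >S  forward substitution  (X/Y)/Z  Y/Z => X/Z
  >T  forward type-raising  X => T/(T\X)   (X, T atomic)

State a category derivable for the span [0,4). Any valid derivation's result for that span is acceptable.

[0,4] S   >
  [0,2] S/(PP/NP)   >
    [0,1] "often" : (S/(PP/NP))/NP
    [1,2] "in" : NP
  [2,4] PP/NP   <
    [2,3] "which" : N
    [3,4] "near" : (PP/NP)\N

S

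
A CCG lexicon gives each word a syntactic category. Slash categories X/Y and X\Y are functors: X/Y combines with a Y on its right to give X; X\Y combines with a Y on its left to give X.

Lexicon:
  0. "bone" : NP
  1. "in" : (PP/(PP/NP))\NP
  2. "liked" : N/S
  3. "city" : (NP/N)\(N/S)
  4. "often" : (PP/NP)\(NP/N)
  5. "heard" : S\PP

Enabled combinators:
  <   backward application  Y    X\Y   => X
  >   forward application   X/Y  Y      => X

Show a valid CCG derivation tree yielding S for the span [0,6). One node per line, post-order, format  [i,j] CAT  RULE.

[0,6] S   <
  [0,5] PP   >
    [0,2] PP/(PP/NP)   <
      [0,1] "bone" : NP
      [1,2] "in" : (PP/(PP/NP))\NP
    [2,5] PP/NP   <
      [2,4] NP/N   <
        [2,3] "liked" : N/S
        [3,4] "city" : (NP/N)\(N/S)
      [4,5] "often" : (PP/NP)\(NP/N)
  [5,6] "heard" : S\PP

[0,1] NP  lex  "bone"
[1,2] (PP/(PP/NP))\NP  lex  "in"
[0,2] PP/(PP/NP)  <  k=1
[2,3] N/S  lex  "liked"
[3,4] (NP/N)\(N/S)  lex  "city"
[2,4] NP/N  <  k=3
[4,5] (PP/NP)\(NP/N)  lex  "often"
[2,5] PP/NP  <  k=4
[0,5] PP  >  k=2
[5,6] S\PP  lex  "heard"
[0,6] S  <  k=5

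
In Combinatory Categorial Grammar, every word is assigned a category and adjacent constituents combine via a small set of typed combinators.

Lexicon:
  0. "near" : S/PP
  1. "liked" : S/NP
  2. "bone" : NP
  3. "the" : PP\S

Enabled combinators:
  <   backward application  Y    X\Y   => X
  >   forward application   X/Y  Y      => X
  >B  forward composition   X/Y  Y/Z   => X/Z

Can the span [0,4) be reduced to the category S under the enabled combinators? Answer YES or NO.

[0,4] S   >
  [0,1] "near" : S/PP
  [1,4] PP   <
    [1,3] S   >
      [1,2] "liked" : S/NP
      [2,3] "bone" : NP
    [3,4] "the" : PP\S

YES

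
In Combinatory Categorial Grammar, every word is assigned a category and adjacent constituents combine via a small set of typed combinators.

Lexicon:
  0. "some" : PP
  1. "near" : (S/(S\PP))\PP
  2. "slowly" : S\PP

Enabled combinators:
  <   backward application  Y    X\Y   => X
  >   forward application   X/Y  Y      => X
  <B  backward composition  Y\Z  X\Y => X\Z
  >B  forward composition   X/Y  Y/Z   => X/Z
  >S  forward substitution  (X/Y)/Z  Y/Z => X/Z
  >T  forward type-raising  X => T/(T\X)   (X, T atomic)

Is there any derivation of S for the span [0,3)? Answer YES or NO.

[0,3] S   >
  [0,2] S/(S\PP)   <
    [0,1] "some" : PP
    [1,2] "near" : (S/(S\PP))\PP
  [2,3] "slowly" : S\PP

YES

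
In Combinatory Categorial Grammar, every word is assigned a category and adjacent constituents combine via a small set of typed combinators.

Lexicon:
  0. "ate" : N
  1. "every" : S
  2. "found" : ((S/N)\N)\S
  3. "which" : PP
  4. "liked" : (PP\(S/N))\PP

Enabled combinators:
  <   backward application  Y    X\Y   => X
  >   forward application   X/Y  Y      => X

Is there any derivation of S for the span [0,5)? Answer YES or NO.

N S ((S/N)\N)\S PP (PP\(S/N))\PP
CKY chart[0,5] = {PP}; S ∉ chart

NO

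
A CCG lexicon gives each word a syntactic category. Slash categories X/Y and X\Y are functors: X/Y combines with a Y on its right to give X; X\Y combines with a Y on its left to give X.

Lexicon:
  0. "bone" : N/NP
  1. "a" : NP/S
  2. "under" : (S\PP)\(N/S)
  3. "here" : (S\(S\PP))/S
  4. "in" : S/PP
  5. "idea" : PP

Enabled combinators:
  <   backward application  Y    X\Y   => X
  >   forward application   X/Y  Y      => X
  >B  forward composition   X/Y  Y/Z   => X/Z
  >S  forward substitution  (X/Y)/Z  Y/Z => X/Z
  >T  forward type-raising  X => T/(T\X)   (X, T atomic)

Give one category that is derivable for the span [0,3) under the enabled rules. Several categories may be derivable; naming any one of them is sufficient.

S\PP

[0,6] S   <
  [0,3] S\PP   <
    [0,2] N/S   >B
      [0,1] "bone" : N/NP
      [1,2] "a" : NP/S
    [2,3] "under" : (S\PP)\(N/S)
  [3,6] S\(S\PP)   >
    [3,4] "here" : (S\(S\PP))/S
    [4,6] S   >
      [4,5] "in" : S/PP
      [5,6] "idea" : PP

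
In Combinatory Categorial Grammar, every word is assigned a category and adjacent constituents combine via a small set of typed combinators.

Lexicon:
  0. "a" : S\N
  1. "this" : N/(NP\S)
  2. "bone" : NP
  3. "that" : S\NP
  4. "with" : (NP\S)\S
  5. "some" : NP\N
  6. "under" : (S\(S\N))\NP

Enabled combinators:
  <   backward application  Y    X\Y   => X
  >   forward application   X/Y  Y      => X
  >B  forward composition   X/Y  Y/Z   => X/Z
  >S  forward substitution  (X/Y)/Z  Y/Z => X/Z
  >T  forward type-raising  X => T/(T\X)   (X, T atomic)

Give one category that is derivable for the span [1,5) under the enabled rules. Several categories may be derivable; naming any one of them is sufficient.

N

[0,7] S   <
  [0,1] "a" : S\N
  [1,7] S\(S\N)   <
    [1,6] NP   <
      [1,5] N   >
        [1,2] "this" : N/(NP\S)
        [2,5] NP\S   <
          [2,4] S   <
            [2,3] "bone" : NP
            [3,4] "that" : S\NP
          [4,5] "with" : (NP\S)\S
      [5,6] "some" : NP\N
    [6,7] "under" : (S\(S\N))\NP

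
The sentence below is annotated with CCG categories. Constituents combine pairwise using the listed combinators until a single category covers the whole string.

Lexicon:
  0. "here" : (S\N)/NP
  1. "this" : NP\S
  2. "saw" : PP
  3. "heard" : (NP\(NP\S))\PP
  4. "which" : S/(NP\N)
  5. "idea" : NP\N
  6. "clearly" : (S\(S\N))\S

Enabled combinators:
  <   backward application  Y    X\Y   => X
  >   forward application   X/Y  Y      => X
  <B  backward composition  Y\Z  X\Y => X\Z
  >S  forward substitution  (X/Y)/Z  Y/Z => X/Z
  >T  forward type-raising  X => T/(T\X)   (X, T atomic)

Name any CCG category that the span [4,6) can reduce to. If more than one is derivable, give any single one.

[0,7] S   <
  [0,4] S\N   >
    [0,1] "here" : (S\N)/NP
    [1,4] NP   <
      [1,2] "this" : NP\S
      [2,4] NP\(NP\S)   <
        [2,3] "saw" : PP
        [3,4] "heard" : (NP\(NP\S))\PP
  [4,7] S\(S\N)   <
    [4,6] S   >
      [4,5] "which" : S/(NP\N)
      [5,6] "idea" : NP\N
    [6,7] "clearly" : (S\(S\N))\S

S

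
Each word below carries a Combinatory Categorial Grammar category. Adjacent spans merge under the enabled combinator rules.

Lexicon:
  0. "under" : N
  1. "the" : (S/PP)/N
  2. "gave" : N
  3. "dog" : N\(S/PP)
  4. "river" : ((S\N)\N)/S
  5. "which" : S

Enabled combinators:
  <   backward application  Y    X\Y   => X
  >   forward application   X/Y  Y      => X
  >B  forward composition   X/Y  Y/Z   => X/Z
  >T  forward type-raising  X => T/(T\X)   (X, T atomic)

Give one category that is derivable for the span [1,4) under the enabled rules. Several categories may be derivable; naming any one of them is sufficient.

[0,6] S   >
  [0,1] S/(S\N)   >T
    [0,1] "under" : N
  [1,6] S\N   <
    [1,4] N   <
      [1,3] S/PP   >
        [1,2] "the" : (S/PP)/N
        [2,3] "gave" : N
      [3,4] "dog" : N\(S/PP)
    [4,6] (S\N)\N   >
      [4,5] "river" : ((S\N)\N)/S
      [5,6] "which" : S

N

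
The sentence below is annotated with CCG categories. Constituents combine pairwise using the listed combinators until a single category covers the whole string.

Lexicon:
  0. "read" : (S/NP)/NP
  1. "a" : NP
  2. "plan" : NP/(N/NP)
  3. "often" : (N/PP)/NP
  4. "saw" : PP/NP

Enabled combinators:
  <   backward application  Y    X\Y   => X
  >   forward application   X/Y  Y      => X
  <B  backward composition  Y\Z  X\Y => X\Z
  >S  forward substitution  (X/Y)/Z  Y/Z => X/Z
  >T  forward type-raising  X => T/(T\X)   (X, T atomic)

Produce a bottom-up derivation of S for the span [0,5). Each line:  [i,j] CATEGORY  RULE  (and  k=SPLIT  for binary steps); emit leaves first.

[0,5] S   >
  [0,2] S/NP   >
    [0,1] "read" : (S/NP)/NP
    [1,2] "a" : NP
  [2,5] NP   >
    [2,3] "plan" : NP/(N/NP)
    [3,5] N/NP   >S
      [3,4] "often" : (N/PP)/NP
      [4,5] "saw" : PP/NP

[0,1] (S/NP)/NP  lex  "read"
[1,2] NP  lex  "a"
[0,2] S/NP  >  k=1
[2,3] NP/(N/NP)  lex  "plan"
[3,4] (N/PP)/NP  lex  "often"
[4,5] PP/NP  lex  "saw"
[3,5] N/NP  >S  k=4
[2,5] NP  >  k=3
[0,5] S  >  k=2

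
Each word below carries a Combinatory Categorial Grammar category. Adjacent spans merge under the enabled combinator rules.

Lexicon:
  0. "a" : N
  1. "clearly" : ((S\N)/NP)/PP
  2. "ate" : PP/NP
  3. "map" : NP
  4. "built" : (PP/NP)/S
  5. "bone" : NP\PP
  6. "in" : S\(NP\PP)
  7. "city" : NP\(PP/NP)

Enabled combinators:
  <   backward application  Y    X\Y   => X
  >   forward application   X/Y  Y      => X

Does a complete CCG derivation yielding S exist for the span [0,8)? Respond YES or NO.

[0,8] S   <
  [0,1] "a" : N
  [1,8] S\N   >
    [1,4] (S\N)/NP   >
      [1,2] "clearly" : ((S\N)/NP)/PP
      [2,4] PP   >
        [2,3] "ate" : PP/NP
        [3,4] "map" : NP
    [4,8] NP   <
      [4,7] PP/NP   >
        [4,5] "built" : (PP/NP)/S
        [5,7] S   <
          [5,6] "bone" : NP\PP
          [6,7] "in" : S\(NP\PP)
      [7,8] "city" : NP\(PP/NP)

YES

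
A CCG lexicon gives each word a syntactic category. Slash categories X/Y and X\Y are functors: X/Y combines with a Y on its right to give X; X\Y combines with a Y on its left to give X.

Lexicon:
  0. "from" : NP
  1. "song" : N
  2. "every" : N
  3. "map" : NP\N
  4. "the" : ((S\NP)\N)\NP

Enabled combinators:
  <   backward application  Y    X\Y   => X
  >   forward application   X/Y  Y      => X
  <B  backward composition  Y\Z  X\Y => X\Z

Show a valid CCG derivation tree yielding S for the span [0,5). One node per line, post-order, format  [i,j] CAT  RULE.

[0,5] S   <
  [0,1] "from" : NP
  [1,5] S\NP   <
    [1,2] "song" : N
    [2,5] (S\NP)\N   <
      [2,4] NP   <
        [2,3] "every" : N
        [3,4] "map" : NP\N
      [4,5] "the" : ((S\NP)\N)\NP

[0,1] NP  lex  "from"
[1,2] N  lex  "song"
[2,3] N  lex  "every"
[3,4] NP\N  lex  "map"
[2,4] NP  <  k=3
[4,5] ((S\NP)\N)\NP  lex  "the"
[2,5] (S\NP)\N  <  k=4
[1,5] S\NP  <  k=2
[0,5] S  <  k=1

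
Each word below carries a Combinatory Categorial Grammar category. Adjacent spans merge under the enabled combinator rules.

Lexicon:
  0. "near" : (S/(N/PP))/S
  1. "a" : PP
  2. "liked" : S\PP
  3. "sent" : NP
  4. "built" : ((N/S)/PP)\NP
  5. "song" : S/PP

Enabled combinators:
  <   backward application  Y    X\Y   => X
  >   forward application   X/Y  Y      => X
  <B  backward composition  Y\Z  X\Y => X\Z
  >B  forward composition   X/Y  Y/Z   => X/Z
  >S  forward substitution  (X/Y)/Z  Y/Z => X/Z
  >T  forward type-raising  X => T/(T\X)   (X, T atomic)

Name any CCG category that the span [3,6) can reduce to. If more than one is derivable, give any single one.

[0,6] S   >
  [0,3] S/(N/PP)   >
    [0,1] "near" : (S/(N/PP))/S
    [1,3] S   >
      [1,2] S/(S\PP)   >T
        [1,2] "a" : PP
      [2,3] "liked" : S\PP
  [3,6] N/PP   >S
    [3,5] (N/S)/PP   <
      [3,4] "sent" : NP
      [4,5] "built" : ((N/S)/PP)\NP
    [5,6] "song" : S/PP

N/PP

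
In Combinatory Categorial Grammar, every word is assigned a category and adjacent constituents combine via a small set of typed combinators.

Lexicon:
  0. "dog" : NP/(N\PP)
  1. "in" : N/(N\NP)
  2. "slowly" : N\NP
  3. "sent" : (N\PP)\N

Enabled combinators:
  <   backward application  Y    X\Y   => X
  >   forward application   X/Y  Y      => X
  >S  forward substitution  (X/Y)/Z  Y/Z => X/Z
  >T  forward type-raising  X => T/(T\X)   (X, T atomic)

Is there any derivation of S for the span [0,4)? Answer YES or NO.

NP/(N\PP) N/(N\NP) N\NP (N\PP)\N
CKY chart[0,4] = {N/(N\NP), NP, NP/(NP\NP), PP/(PP\NP), S/(S\NP)}; S ∉ chart

NO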